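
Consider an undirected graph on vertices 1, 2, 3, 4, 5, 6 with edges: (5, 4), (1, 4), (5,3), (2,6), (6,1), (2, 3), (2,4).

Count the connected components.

1

From 1: component {1, 2, 3, 4, 5, 6}.
That's 1 component.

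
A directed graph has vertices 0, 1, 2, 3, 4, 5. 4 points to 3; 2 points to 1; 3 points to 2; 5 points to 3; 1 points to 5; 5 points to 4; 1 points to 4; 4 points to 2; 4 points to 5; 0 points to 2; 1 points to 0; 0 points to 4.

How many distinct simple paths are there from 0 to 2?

4

0→2
0→4→2
0→4→3→2
0→4→5→3→2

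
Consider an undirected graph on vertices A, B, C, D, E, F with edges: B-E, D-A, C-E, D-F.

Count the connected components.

From A: component {A, D, F}.
From B: component {B, C, E}.
That's 2 components.

2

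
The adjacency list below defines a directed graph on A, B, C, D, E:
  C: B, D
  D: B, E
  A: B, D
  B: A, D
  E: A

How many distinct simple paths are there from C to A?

4

C→B→A
C→B→D→E→A
C→D→B→A
C→D→E→A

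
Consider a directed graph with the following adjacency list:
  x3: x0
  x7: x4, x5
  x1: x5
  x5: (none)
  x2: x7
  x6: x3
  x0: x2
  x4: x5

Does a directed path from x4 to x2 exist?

Explore from x4.
Distance 1: reach x5.
The search from x4 is exhausted; no directed path reaches x2.

No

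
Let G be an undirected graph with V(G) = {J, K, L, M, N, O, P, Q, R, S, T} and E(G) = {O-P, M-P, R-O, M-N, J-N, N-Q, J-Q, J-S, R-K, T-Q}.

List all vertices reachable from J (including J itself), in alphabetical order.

J, K, M, N, O, P, Q, R, S, T

Start at J.
Its neighbours: N, Q, S.
Then their neighbours: M, T.
Then next layer: P.
Then next layer: O.
Then next layer: R.
Then next layer: K.
Nothing further is reachable.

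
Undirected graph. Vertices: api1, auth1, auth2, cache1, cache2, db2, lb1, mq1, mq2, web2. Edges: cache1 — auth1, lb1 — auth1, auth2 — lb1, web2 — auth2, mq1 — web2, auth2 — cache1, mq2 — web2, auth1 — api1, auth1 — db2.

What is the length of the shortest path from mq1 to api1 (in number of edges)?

Distance 0: mq1.
Distance 1: web2.
Distance 2: auth2, mq2.
Distance 3: cache1, lb1.
Distance 4: auth1.
Distance 5: api1, db2 — contains api1.

5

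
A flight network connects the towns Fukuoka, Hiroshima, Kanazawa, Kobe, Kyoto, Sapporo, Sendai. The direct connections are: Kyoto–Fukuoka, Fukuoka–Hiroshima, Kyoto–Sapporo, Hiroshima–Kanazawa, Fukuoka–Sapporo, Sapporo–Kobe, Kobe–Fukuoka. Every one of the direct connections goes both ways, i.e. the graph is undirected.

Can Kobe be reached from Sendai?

Sendai has no edges, so nothing is reachable from it.

No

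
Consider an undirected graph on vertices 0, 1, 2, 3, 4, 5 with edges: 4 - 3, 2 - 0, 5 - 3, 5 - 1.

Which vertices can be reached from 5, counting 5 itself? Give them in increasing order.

1, 3, 4, 5

Start at 5.
Its neighbours: 1, 3.
Then their neighbours: 4.
Nothing further is reachable.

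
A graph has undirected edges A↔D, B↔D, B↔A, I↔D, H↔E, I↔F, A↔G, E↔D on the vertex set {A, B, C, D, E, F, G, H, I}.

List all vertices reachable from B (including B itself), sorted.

A, B, D, E, F, G, H, I

Start at B.
Its neighbours: A, D.
Then their neighbours: E, G, I.
Then next layer: F, H.
Nothing further is reachable.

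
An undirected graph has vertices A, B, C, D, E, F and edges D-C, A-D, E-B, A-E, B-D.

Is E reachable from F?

F has no edges, so nothing is reachable from it.

No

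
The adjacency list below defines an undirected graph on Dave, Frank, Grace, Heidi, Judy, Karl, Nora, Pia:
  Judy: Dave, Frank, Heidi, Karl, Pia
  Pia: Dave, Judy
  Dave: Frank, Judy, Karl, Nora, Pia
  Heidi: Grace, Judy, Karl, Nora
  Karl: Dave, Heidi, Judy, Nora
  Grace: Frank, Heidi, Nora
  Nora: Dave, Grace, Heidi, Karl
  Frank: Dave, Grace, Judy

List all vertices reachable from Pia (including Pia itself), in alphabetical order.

Start at Pia.
Its neighbours: Dave, Judy.
Then their neighbours: Frank, Heidi, Karl, Nora.
Then next layer: Grace.
Every vertex is now reached.

Dave, Frank, Grace, Heidi, Judy, Karl, Nora, Pia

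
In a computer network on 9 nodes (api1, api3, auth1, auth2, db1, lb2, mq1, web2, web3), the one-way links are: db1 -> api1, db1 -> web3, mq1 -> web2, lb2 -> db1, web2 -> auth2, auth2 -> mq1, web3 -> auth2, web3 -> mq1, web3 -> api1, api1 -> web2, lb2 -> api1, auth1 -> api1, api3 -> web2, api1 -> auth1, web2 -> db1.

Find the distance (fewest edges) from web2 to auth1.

3

Distance 0: web2.
Distance 1: auth2, db1.
Distance 2: api1, mq1, web3.
Distance 3: auth1 — contains auth1.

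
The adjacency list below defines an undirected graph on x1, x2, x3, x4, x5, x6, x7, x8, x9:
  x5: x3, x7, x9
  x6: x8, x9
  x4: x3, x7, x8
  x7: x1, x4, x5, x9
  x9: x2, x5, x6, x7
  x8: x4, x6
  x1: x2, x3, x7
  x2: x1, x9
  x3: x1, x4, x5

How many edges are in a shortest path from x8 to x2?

3

Distance 0: x8.
Distance 1: x4, x6.
Distance 2: x3, x7, x9.
Distance 3: x1, x2, x5 — contains x2.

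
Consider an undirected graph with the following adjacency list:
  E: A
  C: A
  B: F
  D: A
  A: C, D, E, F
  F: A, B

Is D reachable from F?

Explore from F.
Distance 1: reach A, B.
Distance 2: reach C, D, E.
Found D.

Yes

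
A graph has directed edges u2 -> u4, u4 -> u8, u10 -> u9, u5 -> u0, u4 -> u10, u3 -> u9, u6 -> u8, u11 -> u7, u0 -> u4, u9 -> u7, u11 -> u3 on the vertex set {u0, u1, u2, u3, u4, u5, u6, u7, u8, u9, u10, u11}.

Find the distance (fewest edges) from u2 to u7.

Distance 0: u2.
Distance 1: u4.
Distance 2: u8, u10.
Distance 3: u9.
Distance 4: u7 — contains u7.

4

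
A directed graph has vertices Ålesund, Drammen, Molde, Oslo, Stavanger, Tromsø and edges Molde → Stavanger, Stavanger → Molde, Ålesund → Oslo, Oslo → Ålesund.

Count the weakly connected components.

4

From Ålesund: component {Ålesund, Oslo}.
From Drammen: component {Drammen}.
From Molde: component {Molde, Stavanger}.
From Tromsø: component {Tromsø}.
That's 4 components.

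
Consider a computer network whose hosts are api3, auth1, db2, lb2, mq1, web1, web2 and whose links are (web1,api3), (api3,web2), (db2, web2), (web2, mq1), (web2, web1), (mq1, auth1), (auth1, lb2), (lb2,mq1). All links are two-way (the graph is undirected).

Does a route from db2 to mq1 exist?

Yes

Explore from db2.
Distance 1: reach web2.
Distance 2: reach api3, mq1, web1.
Found mq1.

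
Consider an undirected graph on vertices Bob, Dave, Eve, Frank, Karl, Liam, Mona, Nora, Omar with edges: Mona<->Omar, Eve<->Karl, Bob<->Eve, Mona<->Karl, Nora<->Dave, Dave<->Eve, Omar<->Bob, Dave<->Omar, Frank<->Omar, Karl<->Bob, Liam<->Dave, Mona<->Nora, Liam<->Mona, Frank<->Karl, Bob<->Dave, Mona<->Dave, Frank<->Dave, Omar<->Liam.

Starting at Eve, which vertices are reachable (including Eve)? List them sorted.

Bob, Dave, Eve, Frank, Karl, Liam, Mona, Nora, Omar

Start at Eve.
Its neighbours: Bob, Dave, Karl.
Then their neighbours: Frank, Liam, Mona, Nora, Omar.
Every vertex is now reached.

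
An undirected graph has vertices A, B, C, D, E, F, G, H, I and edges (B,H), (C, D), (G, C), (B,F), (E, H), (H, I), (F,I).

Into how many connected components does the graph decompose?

From A: component {A}.
From B: component {B, E, F, H, I}.
From C: component {C, D, G}.
That's 3 components.

3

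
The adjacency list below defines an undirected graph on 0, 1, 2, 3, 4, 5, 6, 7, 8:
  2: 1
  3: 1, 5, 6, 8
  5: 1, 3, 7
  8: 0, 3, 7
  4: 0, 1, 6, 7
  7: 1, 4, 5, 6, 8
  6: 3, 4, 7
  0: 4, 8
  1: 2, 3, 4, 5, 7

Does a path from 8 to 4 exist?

Yes

Explore from 8.
Distance 1: reach 0, 3, 7.
Distance 2: reach 1, 4, 5, 6.
Found 4.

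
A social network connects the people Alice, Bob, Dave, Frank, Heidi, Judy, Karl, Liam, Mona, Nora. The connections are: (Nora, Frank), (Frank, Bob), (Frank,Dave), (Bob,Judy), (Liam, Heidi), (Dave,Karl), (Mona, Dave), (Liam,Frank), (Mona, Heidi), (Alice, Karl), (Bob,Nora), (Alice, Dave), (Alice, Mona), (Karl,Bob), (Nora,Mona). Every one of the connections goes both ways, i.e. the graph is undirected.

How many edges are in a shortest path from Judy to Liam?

Distance 0: Judy.
Distance 1: Bob.
Distance 2: Frank, Karl, Nora.
Distance 3: Alice, Dave, Liam, Mona — contains Liam.

3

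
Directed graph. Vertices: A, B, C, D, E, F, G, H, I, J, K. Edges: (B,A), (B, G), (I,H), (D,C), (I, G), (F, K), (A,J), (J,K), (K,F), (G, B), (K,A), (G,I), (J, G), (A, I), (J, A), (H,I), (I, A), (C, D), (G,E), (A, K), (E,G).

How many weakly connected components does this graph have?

From A: component {A, B, E, F, G, H, I, J, K}.
From C: component {C, D}.
That's 2 components.

2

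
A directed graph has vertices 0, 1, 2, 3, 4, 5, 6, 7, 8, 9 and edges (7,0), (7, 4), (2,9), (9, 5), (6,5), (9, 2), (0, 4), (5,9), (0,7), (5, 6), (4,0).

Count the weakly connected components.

From 0: component {0, 4, 7}.
From 1: component {1}.
From 2: component {2, 5, 6, 9}.
From 3: component {3}.
From 8: component {8}.
That's 5 components.

5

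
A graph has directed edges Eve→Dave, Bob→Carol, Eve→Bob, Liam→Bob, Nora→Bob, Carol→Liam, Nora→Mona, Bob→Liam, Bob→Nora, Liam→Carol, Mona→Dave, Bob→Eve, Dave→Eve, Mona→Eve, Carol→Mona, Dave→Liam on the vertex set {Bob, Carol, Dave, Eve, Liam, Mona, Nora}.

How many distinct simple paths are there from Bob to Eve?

7

Bob→Carol→Mona→Dave→Eve
Bob→Carol→Mona→Eve
Bob→Eve
Bob→Liam→Carol→Mona→Dave→Eve
Bob→Liam→Carol→Mona→Eve
Bob→Nora→Mona→Dave→Eve
Bob→Nora→Mona→Eve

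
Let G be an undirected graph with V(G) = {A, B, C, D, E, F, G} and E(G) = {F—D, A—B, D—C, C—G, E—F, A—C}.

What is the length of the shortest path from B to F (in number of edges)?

Distance 0: B.
Distance 1: A.
Distance 2: C.
Distance 3: D, G.
Distance 4: F — contains F.

4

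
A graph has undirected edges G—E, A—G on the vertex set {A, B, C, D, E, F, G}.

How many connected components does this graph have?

From A: component {A, E, G}.
From B: component {B}.
From C: component {C}.
From D: component {D}.
From F: component {F}.
That's 5 components.

5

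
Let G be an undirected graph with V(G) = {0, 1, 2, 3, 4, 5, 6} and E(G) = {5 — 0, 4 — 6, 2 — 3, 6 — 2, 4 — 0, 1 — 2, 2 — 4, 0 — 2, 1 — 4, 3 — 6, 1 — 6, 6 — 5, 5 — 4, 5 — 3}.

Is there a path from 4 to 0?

Yes

Explore from 4.
Distance 1: reach 0, 1, 2, 5, 6.
Found 0.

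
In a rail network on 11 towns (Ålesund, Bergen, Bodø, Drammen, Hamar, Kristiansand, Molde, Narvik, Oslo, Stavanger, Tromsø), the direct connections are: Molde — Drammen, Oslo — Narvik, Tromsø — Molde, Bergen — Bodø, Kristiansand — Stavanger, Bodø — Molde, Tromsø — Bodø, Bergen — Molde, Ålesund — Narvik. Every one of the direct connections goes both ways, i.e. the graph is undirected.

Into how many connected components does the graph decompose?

4

From Ålesund: component {Ålesund, Narvik, Oslo}.
From Bergen: component {Bergen, Bodø, Drammen, Molde, Tromsø}.
From Hamar: component {Hamar}.
From Kristiansand: component {Kristiansand, Stavanger}.
That's 4 components.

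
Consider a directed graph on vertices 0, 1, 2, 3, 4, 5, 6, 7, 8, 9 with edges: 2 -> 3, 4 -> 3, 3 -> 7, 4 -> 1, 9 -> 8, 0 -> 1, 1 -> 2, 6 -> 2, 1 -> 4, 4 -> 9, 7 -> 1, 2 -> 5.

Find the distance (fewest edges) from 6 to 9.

6

Distance 0: 6.
Distance 1: 2.
Distance 2: 3, 5.
Distance 3: 7.
Distance 4: 1.
Distance 5: 4.
Distance 6: 9 — contains 9.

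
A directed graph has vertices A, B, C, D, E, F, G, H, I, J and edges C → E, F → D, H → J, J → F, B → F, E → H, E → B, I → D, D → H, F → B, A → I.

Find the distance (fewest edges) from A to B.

6

Distance 0: A.
Distance 1: I.
Distance 2: D.
Distance 3: H.
Distance 4: J.
Distance 5: F.
Distance 6: B — contains B.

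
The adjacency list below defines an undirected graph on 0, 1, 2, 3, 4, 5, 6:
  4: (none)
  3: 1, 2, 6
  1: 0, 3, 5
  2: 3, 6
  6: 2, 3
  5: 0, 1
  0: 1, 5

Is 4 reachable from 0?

Explore from 0.
Distance 1: reach 1, 5.
Distance 2: reach 3.
Distance 3: reach 2, 6.
The search is exhausted without reaching 4; it lies in a different component.

No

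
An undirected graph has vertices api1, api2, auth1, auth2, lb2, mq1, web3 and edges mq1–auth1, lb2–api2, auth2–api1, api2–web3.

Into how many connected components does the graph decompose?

From api1: component {api1, auth2}.
From api2: component {api2, lb2, web3}.
From auth1: component {auth1, mq1}.
That's 3 components.

3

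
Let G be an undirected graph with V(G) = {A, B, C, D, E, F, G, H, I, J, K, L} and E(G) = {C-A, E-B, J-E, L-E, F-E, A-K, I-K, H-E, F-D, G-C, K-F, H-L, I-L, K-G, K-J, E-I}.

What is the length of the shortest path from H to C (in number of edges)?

5

Distance 0: H.
Distance 1: E, L.
Distance 2: B, F, I, J.
Distance 3: D, K.
Distance 4: A, G.
Distance 5: C — contains C.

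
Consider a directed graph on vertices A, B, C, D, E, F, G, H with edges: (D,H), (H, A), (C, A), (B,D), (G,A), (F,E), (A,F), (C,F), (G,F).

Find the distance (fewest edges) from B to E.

Distance 0: B.
Distance 1: D.
Distance 2: H.
Distance 3: A.
Distance 4: F.
Distance 5: E — contains E.

5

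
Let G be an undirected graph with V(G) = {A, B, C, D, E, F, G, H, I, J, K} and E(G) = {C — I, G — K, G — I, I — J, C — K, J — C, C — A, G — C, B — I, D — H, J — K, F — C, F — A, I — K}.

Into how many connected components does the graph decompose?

From A: component {A, B, C, F, G, I, J, K}.
From D: component {D, H}.
From E: component {E}.
That's 3 components.

3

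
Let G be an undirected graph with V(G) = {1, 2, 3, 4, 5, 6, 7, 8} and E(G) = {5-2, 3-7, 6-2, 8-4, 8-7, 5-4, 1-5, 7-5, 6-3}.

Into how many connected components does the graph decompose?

From 1: component {1, 2, 3, 4, 5, 6, 7, 8}.
That's 1 component.

1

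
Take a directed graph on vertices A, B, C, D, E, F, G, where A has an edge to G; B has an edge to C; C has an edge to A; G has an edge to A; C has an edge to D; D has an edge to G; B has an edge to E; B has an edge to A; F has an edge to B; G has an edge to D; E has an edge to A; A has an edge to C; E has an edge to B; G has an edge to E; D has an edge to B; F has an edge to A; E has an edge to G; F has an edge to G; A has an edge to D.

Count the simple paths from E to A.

E→A
E→B→A
E→B→C→A
E→B→C→D→G→A
E→G→A
E→G→D→B→A
E→G→D→B→C→A

7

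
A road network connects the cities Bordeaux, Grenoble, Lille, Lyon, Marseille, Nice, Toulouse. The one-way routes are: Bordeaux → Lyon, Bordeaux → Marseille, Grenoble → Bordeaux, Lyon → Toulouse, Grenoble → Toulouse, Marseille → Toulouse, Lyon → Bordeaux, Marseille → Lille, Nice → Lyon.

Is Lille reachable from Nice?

Explore from Nice.
Distance 1: reach Lyon.
Distance 2: reach Bordeaux, Toulouse.
Distance 3: reach Marseille.
Distance 4: reach Lille.
Found Lille.

Yes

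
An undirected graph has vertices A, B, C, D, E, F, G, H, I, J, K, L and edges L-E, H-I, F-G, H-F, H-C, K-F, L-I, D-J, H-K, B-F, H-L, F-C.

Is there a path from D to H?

No

Explore from D.
Distance 1: reach J.
The search is exhausted without reaching H; it lies in a different component.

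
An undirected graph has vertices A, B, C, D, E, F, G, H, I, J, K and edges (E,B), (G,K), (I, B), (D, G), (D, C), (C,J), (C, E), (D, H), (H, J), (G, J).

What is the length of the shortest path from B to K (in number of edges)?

Distance 0: B.
Distance 1: E, I.
Distance 2: C.
Distance 3: D, J.
Distance 4: G, H.
Distance 5: K — contains K.

5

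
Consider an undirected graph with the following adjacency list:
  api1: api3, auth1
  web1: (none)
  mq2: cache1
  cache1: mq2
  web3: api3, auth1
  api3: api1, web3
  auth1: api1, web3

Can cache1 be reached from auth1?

No

Explore from auth1.
Distance 1: reach api1, web3.
Distance 2: reach api3.
The search is exhausted without reaching cache1; it lies in a different component.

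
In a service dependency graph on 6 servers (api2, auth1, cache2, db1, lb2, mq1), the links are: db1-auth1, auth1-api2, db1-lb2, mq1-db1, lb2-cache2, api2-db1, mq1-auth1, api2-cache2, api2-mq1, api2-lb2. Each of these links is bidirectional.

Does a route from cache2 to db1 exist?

Explore from cache2.
Distance 1: reach api2, lb2.
Distance 2: reach auth1, db1, mq1.
Found db1.

Yes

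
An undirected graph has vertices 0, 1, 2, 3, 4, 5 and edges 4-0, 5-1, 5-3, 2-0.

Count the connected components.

2

From 0: component {0, 2, 4}.
From 1: component {1, 3, 5}.
That's 2 components.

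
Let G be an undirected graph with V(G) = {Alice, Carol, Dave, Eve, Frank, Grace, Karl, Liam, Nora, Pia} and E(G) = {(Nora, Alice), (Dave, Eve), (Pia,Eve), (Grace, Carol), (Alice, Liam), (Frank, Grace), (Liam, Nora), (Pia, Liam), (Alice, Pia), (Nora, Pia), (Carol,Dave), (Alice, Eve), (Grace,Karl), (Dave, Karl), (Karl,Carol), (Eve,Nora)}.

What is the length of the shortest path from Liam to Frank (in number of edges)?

6

Distance 0: Liam.
Distance 1: Alice, Nora, Pia.
Distance 2: Eve.
Distance 3: Dave.
Distance 4: Carol, Karl.
Distance 5: Grace.
Distance 6: Frank — contains Frank.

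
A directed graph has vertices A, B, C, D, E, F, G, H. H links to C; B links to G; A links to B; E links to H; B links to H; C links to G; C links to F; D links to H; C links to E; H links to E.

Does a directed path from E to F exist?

Explore from E.
Distance 1: reach H.
Distance 2: reach C.
Distance 3: reach F, G.
Found F.

Yes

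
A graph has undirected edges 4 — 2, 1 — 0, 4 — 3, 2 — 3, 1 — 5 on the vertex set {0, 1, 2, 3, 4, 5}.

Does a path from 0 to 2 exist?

Explore from 0.
Distance 1: reach 1.
Distance 2: reach 5.
The search is exhausted without reaching 2; it lies in a different component.

No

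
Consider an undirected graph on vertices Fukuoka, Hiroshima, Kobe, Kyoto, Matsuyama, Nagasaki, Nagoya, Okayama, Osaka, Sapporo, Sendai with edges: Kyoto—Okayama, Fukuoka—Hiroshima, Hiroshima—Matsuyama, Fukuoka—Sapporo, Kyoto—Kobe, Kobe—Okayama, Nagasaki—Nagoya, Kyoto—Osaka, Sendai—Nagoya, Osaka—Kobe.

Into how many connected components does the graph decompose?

From Fukuoka: component {Fukuoka, Hiroshima, Matsuyama, Sapporo}.
From Kobe: component {Kobe, Kyoto, Okayama, Osaka}.
From Nagasaki: component {Nagasaki, Nagoya, Sendai}.
That's 3 components.

3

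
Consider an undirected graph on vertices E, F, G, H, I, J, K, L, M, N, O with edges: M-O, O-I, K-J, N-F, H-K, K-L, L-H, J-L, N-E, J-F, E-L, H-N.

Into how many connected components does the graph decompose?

3

From E: component {E, F, H, J, K, L, N}.
From G: component {G}.
From I: component {I, M, O}.
That's 3 components.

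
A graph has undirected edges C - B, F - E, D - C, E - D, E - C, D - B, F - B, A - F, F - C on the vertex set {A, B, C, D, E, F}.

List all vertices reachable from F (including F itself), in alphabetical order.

Start at F.
Its neighbours: A, B, C, E.
Then their neighbours: D.
Every vertex is now reached.

A, B, C, D, E, F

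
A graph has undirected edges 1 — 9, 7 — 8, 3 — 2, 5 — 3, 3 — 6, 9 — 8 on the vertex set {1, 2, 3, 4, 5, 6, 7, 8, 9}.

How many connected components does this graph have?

3

From 1: component {1, 7, 8, 9}.
From 2: component {2, 3, 5, 6}.
From 4: component {4}.
That's 3 components.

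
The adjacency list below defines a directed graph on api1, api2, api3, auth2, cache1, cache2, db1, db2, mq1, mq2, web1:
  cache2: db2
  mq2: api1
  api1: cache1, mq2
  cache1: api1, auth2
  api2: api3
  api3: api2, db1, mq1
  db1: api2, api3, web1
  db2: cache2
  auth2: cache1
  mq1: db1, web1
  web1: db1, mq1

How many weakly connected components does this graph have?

3

From api1: component {api1, auth2, cache1, mq2}.
From api2: component {api2, api3, db1, mq1, web1}.
From cache2: component {cache2, db2}.
That's 3 components.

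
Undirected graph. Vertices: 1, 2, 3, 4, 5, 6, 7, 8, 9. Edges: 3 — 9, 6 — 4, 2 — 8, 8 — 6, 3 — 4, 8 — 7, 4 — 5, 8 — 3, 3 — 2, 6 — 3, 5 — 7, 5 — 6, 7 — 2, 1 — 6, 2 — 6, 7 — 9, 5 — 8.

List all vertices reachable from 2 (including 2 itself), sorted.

Start at 2.
Its neighbours: 3, 6, 7, 8.
Then their neighbours: 1, 4, 5, 9.
Every vertex is now reached.

1, 2, 3, 4, 5, 6, 7, 8, 9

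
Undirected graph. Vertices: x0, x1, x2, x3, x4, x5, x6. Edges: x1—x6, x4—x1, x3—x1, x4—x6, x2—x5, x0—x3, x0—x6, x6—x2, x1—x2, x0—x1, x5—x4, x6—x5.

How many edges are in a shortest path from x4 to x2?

2

Distance 0: x4.
Distance 1: x1, x5, x6.
Distance 2: x0, x2, x3 — contains x2.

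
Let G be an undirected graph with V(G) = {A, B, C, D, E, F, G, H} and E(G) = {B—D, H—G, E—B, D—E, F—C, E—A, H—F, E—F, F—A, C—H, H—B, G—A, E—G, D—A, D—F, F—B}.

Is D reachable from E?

Yes

Explore from E.
Distance 1: reach A, B, D, F, G.
Found D.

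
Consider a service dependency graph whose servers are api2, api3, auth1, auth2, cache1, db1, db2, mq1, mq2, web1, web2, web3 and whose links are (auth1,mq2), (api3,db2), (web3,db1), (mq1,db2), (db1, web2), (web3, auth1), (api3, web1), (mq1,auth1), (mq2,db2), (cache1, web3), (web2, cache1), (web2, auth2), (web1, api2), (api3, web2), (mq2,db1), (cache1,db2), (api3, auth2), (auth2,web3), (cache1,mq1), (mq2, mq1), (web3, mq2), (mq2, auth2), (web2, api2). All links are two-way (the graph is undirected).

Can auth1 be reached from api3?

Yes

Explore from api3.
Distance 1: reach auth2, db2, web1, web2.
Distance 2: reach api2, cache1, db1, mq1, mq2, web3.
Distance 3: reach auth1.
Found auth1.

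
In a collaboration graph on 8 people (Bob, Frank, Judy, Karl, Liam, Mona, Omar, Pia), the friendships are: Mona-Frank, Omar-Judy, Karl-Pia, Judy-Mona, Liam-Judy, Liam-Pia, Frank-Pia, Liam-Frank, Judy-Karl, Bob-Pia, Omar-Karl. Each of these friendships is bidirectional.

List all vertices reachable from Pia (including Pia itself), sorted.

Start at Pia.
Its neighbours: Bob, Frank, Karl, Liam.
Then their neighbours: Judy, Mona, Omar.
Every vertex is now reached.

Bob, Frank, Judy, Karl, Liam, Mona, Omar, Pia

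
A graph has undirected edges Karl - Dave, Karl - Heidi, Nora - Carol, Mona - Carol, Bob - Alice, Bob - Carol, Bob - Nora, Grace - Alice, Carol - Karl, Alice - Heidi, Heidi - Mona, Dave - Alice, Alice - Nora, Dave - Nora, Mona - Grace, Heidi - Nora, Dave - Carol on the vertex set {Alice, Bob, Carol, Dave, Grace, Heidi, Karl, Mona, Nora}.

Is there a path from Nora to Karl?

Yes

Explore from Nora.
Distance 1: reach Alice, Bob, Carol, Dave, Heidi.
Distance 2: reach Grace, Karl, Mona.
Found Karl.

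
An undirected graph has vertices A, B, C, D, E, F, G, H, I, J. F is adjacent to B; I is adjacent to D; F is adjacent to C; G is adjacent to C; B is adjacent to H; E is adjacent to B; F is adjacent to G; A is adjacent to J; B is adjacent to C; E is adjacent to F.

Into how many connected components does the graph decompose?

From A: component {A, J}.
From B: component {B, C, E, F, G, H}.
From D: component {D, I}.
That's 3 components.

3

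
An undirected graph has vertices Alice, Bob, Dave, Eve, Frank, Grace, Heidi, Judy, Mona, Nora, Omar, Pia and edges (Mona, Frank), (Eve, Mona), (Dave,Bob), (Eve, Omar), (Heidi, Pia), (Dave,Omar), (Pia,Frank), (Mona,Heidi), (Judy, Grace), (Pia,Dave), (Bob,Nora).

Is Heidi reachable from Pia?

Explore from Pia.
Distance 1: reach Dave, Frank, Heidi.
Found Heidi.

Yes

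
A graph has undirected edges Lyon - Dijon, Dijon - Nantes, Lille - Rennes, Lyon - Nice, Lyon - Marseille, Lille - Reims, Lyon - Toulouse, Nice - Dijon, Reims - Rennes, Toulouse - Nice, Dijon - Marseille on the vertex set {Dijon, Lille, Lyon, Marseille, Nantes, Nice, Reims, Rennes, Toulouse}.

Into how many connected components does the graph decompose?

From Dijon: component {Dijon, Lyon, Marseille, Nantes, Nice, Toulouse}.
From Lille: component {Lille, Reims, Rennes}.
That's 2 components.

2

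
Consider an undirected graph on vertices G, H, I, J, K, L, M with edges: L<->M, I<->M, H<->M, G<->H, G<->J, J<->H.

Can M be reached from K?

K has no edges, so nothing is reachable from it.

No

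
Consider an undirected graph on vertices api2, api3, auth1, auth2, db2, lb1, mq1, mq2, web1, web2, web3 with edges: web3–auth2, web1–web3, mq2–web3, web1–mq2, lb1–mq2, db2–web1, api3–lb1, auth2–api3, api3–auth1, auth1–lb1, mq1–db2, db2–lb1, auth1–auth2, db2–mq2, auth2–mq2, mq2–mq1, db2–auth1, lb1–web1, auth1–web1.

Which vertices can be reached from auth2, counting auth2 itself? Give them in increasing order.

api3, auth1, auth2, db2, lb1, mq1, mq2, web1, web3

Start at auth2.
Its neighbours: api3, auth1, mq2, web3.
Then their neighbours: db2, lb1, mq1, web1.
Nothing further is reachable.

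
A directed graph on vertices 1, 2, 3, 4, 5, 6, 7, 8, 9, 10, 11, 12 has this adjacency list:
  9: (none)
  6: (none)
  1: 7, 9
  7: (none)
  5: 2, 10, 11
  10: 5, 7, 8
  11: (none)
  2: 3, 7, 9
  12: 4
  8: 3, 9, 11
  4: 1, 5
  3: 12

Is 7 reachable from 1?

Yes

Explore from 1.
Distance 1: reach 7, 9.
Found 7.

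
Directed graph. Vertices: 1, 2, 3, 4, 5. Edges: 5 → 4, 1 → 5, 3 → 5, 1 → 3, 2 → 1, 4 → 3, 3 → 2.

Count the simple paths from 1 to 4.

1→3→5→4
1→5→4

2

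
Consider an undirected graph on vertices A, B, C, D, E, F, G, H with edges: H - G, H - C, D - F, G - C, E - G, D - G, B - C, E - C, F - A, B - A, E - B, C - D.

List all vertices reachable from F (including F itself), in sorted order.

Start at F.
Its neighbours: A, D.
Then their neighbours: B, C, G.
Then next layer: E, H.
Every vertex is now reached.

A, B, C, D, E, F, G, H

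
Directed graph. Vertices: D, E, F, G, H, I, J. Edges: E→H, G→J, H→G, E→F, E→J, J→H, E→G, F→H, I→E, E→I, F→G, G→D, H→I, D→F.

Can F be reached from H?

Explore from H.
Distance 1: reach G, I.
Distance 2: reach D, E, J.
Distance 3: reach F.
Found F.

Yes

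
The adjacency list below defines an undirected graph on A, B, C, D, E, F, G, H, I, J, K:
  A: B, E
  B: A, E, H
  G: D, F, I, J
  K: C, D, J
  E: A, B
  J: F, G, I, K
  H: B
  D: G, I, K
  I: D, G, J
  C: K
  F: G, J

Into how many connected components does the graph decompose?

From A: component {A, B, E, H}.
From C: component {C, D, F, G, I, J, K}.
That's 2 components.

2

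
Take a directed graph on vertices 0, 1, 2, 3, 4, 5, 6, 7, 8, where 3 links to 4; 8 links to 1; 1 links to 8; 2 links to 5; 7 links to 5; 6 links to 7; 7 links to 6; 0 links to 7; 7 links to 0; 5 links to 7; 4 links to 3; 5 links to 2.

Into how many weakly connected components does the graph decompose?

From 0: component {0, 2, 5, 6, 7}.
From 1: component {1, 8}.
From 3: component {3, 4}.
That's 3 components.

3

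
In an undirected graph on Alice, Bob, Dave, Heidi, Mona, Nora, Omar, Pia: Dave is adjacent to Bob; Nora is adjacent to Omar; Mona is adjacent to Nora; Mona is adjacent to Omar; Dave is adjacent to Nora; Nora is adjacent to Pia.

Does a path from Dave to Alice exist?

Explore from Dave.
Distance 1: reach Bob, Nora.
Distance 2: reach Mona, Omar, Pia.
The search is exhausted without reaching Alice; it lies in a different component.

No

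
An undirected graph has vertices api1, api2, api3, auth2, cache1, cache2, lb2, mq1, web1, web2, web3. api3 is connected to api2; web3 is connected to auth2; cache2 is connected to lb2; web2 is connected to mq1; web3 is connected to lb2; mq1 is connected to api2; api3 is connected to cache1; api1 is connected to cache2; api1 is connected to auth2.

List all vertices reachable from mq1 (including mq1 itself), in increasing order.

Start at mq1.
Its neighbours: api2, web2.
Then their neighbours: api3.
Then next layer: cache1.
Nothing further is reachable.

api2, api3, cache1, mq1, web2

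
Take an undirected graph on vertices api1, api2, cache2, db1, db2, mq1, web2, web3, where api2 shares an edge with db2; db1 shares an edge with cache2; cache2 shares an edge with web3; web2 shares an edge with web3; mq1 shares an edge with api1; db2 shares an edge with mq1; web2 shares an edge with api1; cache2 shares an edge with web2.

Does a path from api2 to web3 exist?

Yes

Explore from api2.
Distance 1: reach db2.
Distance 2: reach mq1.
Distance 3: reach api1.
Distance 4: reach web2.
Distance 5: reach cache2, web3.
Found web3.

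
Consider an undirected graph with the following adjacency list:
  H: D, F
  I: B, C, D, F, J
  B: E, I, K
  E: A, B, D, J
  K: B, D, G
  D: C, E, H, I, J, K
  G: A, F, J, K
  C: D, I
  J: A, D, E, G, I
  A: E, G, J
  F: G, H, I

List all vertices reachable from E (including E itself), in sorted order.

A, B, C, D, E, F, G, H, I, J, K

Start at E.
Its neighbours: A, B, D, J.
Then their neighbours: C, G, H, I, K.
Then next layer: F.
Every vertex is now reached.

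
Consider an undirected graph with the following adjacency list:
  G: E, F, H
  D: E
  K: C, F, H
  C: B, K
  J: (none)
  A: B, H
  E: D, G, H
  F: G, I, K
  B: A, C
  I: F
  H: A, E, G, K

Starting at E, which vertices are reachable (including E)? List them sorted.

Start at E.
Its neighbours: D, G, H.
Then their neighbours: A, F, K.
Then next layer: B, C, I.
Nothing further is reachable.

A, B, C, D, E, F, G, H, I, K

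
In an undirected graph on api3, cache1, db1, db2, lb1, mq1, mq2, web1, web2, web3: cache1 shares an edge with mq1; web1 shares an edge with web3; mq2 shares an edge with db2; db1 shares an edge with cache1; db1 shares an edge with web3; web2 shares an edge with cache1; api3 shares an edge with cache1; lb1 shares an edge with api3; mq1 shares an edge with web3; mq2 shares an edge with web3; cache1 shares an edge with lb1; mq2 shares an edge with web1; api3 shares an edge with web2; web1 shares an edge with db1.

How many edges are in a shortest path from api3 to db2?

Distance 0: api3.
Distance 1: cache1, lb1, web2.
Distance 2: db1, mq1.
Distance 3: web1, web3.
Distance 4: mq2.
Distance 5: db2 — contains db2.

5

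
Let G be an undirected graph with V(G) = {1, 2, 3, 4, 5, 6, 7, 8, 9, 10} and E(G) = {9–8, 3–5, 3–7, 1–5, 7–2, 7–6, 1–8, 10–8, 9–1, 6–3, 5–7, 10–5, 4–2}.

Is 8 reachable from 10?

Explore from 10.
Distance 1: reach 5, 8.
Found 8.

Yes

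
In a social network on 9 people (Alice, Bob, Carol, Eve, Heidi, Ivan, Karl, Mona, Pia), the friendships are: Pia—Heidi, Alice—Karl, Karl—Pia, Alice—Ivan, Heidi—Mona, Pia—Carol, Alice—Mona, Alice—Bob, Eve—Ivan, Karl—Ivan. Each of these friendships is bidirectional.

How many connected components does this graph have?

1

From Alice: component {Alice, Bob, Carol, Eve, Heidi, Ivan, Karl, Mona, Pia}.
That's 1 component.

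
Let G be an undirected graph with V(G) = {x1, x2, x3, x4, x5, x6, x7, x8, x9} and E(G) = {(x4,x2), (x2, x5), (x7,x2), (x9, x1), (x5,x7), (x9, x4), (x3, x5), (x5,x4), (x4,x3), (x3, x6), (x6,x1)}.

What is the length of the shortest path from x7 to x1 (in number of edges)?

Distance 0: x7.
Distance 1: x2, x5.
Distance 2: x3, x4.
Distance 3: x6, x9.
Distance 4: x1 — contains x1.

4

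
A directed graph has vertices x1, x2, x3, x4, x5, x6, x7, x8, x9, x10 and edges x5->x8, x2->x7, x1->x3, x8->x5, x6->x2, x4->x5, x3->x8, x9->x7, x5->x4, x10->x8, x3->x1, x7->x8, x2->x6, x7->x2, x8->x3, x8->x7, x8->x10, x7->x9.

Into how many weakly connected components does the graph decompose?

1

From x1: component {x1, x2, x3, x4, x5, x6, x7, x8, x9, x10}.
That's 1 component.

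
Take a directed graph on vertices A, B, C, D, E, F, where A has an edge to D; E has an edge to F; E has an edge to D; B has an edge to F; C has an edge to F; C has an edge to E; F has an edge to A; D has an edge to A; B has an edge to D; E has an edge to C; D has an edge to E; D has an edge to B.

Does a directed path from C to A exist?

Explore from C.
Distance 1: reach E, F.
Distance 2: reach A, D.
Found A.

Yes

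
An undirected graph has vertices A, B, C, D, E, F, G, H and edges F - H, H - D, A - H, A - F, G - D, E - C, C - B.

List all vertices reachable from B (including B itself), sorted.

B, C, E

Start at B.
Its neighbours: C.
Then their neighbours: E.
Nothing further is reachable.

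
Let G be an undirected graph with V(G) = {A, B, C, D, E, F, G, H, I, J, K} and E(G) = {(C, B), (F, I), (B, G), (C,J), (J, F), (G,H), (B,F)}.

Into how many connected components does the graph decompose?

5

From A: component {A}.
From B: component {B, C, F, G, H, I, J}.
From D: component {D}.
From E: component {E}.
From K: component {K}.
That's 5 components.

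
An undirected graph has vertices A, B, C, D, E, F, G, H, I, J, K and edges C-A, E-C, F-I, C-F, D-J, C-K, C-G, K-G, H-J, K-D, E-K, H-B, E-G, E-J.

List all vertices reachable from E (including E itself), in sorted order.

A, B, C, D, E, F, G, H, I, J, K

Start at E.
Its neighbours: C, G, J, K.
Then their neighbours: A, D, F, H.
Then next layer: B, I.
Every vertex is now reached.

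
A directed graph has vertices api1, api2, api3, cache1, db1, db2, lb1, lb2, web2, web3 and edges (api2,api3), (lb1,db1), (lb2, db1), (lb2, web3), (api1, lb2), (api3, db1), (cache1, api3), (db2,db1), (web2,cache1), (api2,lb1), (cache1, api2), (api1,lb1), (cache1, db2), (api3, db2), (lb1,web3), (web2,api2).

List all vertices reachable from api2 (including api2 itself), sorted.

api2, api3, db1, db2, lb1, web3

Start at api2.
Its neighbours: api3, lb1.
Then their neighbours: db1, db2, web3.
Nothing further is reachable.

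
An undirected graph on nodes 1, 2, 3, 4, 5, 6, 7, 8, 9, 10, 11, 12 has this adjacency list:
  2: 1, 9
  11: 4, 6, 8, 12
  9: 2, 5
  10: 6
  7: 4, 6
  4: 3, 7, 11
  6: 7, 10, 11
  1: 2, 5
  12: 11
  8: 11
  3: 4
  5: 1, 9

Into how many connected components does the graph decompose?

2

From 1: component {1, 2, 5, 9}.
From 3: component {3, 4, 6, 7, 8, 10, 11, 12}.
That's 2 components.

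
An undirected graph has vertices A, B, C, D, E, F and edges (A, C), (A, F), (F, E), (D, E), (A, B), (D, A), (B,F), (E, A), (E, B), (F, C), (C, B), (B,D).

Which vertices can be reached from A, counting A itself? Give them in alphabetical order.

Start at A.
Its neighbours: B, C, D, E, F.
Every vertex is now reached.

A, B, C, D, E, F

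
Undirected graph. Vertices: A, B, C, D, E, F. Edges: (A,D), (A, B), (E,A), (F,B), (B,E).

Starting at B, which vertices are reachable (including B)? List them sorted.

A, B, D, E, F

Start at B.
Its neighbours: A, E, F.
Then their neighbours: D.
Nothing further is reachable.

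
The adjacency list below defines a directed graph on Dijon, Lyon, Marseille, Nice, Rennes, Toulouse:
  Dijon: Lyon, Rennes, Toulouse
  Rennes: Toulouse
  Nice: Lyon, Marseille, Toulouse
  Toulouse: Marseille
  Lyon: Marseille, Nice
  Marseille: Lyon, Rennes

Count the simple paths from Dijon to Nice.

Dijon→Lyon→Nice
Dijon→Rennes→Toulouse→Marseille→Lyon→Nice
Dijon→Toulouse→Marseille→Lyon→Nice

3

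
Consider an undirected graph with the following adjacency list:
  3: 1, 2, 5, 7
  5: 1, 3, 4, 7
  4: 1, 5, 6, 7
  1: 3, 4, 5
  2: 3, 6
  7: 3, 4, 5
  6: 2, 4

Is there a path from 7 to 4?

Yes

Explore from 7.
Distance 1: reach 3, 4, 5.
Found 4.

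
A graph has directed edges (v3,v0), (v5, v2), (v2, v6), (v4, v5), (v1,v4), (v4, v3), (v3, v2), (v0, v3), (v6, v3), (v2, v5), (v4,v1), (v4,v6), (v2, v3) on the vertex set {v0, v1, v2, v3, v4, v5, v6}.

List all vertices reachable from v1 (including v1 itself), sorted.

v0, v1, v2, v3, v4, v5, v6

Start at v1.
Its neighbours: v4.
Then their neighbours: v3, v5, v6.
Then next layer: v0, v2.
Every vertex is now reached.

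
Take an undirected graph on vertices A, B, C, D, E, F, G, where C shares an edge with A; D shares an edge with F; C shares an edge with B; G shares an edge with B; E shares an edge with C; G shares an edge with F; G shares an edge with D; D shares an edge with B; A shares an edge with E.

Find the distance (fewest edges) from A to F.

Distance 0: A.
Distance 1: C, E.
Distance 2: B.
Distance 3: D, G.
Distance 4: F — contains F.

4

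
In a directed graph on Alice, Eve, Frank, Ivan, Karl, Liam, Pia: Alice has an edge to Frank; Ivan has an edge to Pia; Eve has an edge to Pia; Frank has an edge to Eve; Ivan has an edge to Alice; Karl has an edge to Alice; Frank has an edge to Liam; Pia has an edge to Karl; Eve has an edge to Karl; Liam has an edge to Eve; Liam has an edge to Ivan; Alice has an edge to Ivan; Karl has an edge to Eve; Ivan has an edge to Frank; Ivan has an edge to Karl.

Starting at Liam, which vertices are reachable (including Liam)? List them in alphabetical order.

Alice, Eve, Frank, Ivan, Karl, Liam, Pia

Start at Liam.
Its neighbours: Eve, Ivan.
Then their neighbours: Alice, Frank, Karl, Pia.
Every vertex is now reached.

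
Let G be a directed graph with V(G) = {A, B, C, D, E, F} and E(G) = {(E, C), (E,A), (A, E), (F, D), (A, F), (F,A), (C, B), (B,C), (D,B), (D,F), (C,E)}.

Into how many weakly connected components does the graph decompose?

From A: component {A, B, C, D, E, F}.
That's 1 component.

1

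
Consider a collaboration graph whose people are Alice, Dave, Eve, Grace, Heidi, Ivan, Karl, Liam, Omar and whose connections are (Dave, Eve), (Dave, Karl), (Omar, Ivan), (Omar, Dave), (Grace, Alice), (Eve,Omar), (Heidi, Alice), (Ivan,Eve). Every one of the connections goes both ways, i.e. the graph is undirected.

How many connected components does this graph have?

From Alice: component {Alice, Grace, Heidi}.
From Dave: component {Dave, Eve, Ivan, Karl, Omar}.
From Liam: component {Liam}.
That's 3 components.

3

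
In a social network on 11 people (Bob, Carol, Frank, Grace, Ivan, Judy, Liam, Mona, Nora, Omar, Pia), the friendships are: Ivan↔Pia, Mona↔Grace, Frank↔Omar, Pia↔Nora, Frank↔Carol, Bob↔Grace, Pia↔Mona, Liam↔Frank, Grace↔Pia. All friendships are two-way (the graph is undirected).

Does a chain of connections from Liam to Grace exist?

No

Explore from Liam.
Distance 1: reach Frank.
Distance 2: reach Carol, Omar.
The search is exhausted without reaching Grace; it lies in a different component.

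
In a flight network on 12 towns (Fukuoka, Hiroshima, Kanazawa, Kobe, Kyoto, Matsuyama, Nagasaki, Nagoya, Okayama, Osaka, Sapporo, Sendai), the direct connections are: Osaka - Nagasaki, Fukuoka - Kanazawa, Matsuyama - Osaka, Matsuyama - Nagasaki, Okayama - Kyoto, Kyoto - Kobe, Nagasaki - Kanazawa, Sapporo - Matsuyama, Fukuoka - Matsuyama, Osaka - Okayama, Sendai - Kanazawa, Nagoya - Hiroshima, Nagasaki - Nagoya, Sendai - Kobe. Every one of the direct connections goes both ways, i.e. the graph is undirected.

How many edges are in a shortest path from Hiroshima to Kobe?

5

Distance 0: Hiroshima.
Distance 1: Nagoya.
Distance 2: Nagasaki.
Distance 3: Kanazawa, Matsuyama, Osaka.
Distance 4: Fukuoka, Okayama, Sapporo, Sendai.
Distance 5: Kobe, Kyoto — contains Kobe.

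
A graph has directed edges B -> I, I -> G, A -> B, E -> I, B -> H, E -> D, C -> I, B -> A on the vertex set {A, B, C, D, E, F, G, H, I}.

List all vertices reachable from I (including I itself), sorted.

Start at I.
Its neighbours: G.
Nothing further is reachable.

G, I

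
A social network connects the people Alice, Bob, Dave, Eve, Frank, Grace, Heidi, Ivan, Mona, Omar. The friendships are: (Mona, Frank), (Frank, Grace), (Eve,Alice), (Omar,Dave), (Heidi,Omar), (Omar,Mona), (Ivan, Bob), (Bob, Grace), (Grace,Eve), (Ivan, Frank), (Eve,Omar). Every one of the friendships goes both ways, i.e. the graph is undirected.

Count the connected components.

1

From Alice: component {Alice, Bob, Dave, Eve, Frank, Grace, Heidi, Ivan, Mona, Omar}.
That's 1 component.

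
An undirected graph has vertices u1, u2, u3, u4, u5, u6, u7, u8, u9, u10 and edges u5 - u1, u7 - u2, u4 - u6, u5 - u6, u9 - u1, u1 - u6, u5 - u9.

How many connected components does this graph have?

5

From u1: component {u1, u4, u5, u6, u9}.
From u2: component {u2, u7}.
From u3: component {u3}.
From u8: component {u8}.
From u10: component {u10}.
That's 5 components.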